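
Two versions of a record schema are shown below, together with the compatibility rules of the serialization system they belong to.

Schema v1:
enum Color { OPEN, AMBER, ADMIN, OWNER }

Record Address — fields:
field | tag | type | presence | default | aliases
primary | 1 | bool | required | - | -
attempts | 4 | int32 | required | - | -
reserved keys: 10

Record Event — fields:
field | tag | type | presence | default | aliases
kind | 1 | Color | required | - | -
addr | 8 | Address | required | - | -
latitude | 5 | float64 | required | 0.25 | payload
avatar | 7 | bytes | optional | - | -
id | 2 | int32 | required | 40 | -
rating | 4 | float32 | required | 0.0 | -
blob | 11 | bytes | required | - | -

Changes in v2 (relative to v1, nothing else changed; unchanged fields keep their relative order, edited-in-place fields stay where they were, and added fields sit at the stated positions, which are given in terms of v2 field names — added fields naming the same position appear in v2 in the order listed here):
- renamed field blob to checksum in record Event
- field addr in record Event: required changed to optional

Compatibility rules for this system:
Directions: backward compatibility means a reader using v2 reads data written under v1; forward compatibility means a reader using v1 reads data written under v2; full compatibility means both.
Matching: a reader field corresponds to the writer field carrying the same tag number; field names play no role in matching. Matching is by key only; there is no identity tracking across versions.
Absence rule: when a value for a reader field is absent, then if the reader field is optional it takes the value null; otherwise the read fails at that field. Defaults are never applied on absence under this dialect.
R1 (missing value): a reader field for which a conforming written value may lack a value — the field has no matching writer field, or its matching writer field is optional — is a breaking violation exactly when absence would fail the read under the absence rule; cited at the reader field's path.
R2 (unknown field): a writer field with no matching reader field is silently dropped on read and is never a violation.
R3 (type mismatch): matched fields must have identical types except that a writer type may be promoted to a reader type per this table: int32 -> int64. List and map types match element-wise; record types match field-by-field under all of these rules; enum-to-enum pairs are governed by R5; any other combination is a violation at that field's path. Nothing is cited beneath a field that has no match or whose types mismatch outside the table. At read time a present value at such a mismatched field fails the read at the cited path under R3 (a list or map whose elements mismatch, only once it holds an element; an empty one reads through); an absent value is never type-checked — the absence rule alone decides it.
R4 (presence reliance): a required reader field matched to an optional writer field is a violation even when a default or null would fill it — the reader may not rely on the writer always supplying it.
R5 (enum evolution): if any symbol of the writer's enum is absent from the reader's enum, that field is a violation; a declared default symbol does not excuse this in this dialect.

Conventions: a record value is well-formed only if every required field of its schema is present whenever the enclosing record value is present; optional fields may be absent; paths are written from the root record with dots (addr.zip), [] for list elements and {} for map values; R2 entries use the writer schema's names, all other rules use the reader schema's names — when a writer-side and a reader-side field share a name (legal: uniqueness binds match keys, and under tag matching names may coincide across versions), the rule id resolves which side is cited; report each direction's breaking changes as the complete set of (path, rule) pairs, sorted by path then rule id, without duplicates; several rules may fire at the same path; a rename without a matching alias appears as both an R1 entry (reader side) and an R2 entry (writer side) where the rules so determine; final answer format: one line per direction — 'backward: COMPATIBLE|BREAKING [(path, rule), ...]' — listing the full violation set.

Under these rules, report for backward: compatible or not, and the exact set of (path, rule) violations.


arrows below run writer -> reader for Event
backward for Event (reader v2, writer v1):
  kind: Color -> Color, writer required; from kind
  addr: Address -> Address, writer required; from addr
  latitude: float64 -> float64, writer required; from latitude
  avatar: bytes -> bytes, writer optional; from avatar
  id: int32 -> int32, writer required; from id
  rating: float32 -> float32, writer required; from rating
  checksum: bytes -> bytes, writer required; from blob
  addr.primary: bool -> bool, writer required; from addr.primary
  addr.attempts: int32 -> int32, writer required; from addr.attempts
  => no violations; backward on Event: COMPATIBLE
the other Event changes do not affect what is asked:
  renamed field blob to checksum in record Event -> triggers nothing under Event's printed rules — same verdict
  field addr in record Event: required changed to optional -> its effect on Event is confined to the forward direction, not asked

backward: COMPATIBLE []


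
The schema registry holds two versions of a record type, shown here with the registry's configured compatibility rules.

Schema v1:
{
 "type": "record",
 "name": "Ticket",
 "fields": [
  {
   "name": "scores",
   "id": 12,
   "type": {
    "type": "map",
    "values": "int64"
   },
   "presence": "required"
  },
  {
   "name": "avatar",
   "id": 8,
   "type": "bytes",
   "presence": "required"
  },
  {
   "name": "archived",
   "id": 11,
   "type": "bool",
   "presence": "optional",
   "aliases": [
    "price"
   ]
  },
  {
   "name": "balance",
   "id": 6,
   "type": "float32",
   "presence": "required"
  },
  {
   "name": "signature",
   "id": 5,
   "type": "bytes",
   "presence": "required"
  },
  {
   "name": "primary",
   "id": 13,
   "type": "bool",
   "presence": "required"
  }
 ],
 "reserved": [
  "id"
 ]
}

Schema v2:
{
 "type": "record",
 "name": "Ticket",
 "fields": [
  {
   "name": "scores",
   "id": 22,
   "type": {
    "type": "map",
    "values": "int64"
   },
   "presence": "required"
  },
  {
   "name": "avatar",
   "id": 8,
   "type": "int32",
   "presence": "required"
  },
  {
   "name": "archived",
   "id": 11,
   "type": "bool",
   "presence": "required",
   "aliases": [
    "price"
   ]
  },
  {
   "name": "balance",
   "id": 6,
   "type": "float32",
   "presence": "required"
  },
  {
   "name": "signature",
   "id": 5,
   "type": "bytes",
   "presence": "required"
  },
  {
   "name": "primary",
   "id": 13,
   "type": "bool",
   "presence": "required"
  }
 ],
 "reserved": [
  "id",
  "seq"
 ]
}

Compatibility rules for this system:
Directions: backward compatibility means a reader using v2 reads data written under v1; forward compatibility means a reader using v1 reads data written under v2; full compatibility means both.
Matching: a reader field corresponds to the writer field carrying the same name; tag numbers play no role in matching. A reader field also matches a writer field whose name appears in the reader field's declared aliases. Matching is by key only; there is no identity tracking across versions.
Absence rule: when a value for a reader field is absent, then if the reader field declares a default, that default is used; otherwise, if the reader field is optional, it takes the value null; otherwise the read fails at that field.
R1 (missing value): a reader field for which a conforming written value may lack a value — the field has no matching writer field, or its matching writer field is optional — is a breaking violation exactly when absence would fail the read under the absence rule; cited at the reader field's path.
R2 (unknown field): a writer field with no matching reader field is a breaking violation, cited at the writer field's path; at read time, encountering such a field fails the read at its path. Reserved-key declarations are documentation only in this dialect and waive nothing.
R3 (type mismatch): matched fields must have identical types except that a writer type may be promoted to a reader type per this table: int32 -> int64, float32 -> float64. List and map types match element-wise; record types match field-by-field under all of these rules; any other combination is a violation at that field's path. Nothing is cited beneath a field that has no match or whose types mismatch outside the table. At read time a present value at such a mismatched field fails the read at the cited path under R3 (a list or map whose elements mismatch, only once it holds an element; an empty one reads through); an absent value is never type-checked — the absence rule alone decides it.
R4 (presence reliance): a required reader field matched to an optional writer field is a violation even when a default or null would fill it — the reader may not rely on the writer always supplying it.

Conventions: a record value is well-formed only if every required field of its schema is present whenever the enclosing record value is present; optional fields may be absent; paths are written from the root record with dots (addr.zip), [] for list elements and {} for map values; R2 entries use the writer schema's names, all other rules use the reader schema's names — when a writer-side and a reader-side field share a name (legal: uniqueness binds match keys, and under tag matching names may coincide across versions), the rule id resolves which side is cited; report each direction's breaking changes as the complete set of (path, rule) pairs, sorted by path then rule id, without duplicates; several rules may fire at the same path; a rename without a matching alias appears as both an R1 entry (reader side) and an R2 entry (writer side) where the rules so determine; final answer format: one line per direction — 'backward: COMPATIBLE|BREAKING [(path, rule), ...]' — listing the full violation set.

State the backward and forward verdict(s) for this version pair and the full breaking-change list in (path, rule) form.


backward: BREAKING [(archived, R1), (archived, R4), (avatar, R3)]; forward: BREAKING [(avatar, R3)]

the writer's type comes first in each Ticket pair
checking backward for Ticket: reader v2 against writer v1:
  scores <- scores (map<string, int64> -> map<string, int64>, writer required)
  avatar <- avatar (bytes -> int32, writer required)
  archived <- archived (bool -> bool, writer optional)
  balance <- balance (float32 -> float32, writer required)
  signature <- signature (bytes -> bytes, writer required)
  primary <- primary (bool -> bool, writer required)
  breaking: (archived, R1)
  breaking: (archived, R4)
  breaking: (avatar, R3)
  => backward verdict for Ticket: BREAKING, 3 violation(s)
checking forward for Ticket: reader v1 against writer v2:
  scores <- scores (map<string, int64> -> map<string, int64>, writer required)
  avatar <- avatar (int32 -> bytes, writer required)
  archived <- archived (bool -> bool, writer required)
  balance <- balance (float32 -> float32, writer required)
  signature <- signature (bytes -> bytes, writer required)
  primary <- primary (bool -> bool, writer required)
  breaking: (avatar, R3)
  => forward verdict for Ticket: BREAKING, 1 violation(s)


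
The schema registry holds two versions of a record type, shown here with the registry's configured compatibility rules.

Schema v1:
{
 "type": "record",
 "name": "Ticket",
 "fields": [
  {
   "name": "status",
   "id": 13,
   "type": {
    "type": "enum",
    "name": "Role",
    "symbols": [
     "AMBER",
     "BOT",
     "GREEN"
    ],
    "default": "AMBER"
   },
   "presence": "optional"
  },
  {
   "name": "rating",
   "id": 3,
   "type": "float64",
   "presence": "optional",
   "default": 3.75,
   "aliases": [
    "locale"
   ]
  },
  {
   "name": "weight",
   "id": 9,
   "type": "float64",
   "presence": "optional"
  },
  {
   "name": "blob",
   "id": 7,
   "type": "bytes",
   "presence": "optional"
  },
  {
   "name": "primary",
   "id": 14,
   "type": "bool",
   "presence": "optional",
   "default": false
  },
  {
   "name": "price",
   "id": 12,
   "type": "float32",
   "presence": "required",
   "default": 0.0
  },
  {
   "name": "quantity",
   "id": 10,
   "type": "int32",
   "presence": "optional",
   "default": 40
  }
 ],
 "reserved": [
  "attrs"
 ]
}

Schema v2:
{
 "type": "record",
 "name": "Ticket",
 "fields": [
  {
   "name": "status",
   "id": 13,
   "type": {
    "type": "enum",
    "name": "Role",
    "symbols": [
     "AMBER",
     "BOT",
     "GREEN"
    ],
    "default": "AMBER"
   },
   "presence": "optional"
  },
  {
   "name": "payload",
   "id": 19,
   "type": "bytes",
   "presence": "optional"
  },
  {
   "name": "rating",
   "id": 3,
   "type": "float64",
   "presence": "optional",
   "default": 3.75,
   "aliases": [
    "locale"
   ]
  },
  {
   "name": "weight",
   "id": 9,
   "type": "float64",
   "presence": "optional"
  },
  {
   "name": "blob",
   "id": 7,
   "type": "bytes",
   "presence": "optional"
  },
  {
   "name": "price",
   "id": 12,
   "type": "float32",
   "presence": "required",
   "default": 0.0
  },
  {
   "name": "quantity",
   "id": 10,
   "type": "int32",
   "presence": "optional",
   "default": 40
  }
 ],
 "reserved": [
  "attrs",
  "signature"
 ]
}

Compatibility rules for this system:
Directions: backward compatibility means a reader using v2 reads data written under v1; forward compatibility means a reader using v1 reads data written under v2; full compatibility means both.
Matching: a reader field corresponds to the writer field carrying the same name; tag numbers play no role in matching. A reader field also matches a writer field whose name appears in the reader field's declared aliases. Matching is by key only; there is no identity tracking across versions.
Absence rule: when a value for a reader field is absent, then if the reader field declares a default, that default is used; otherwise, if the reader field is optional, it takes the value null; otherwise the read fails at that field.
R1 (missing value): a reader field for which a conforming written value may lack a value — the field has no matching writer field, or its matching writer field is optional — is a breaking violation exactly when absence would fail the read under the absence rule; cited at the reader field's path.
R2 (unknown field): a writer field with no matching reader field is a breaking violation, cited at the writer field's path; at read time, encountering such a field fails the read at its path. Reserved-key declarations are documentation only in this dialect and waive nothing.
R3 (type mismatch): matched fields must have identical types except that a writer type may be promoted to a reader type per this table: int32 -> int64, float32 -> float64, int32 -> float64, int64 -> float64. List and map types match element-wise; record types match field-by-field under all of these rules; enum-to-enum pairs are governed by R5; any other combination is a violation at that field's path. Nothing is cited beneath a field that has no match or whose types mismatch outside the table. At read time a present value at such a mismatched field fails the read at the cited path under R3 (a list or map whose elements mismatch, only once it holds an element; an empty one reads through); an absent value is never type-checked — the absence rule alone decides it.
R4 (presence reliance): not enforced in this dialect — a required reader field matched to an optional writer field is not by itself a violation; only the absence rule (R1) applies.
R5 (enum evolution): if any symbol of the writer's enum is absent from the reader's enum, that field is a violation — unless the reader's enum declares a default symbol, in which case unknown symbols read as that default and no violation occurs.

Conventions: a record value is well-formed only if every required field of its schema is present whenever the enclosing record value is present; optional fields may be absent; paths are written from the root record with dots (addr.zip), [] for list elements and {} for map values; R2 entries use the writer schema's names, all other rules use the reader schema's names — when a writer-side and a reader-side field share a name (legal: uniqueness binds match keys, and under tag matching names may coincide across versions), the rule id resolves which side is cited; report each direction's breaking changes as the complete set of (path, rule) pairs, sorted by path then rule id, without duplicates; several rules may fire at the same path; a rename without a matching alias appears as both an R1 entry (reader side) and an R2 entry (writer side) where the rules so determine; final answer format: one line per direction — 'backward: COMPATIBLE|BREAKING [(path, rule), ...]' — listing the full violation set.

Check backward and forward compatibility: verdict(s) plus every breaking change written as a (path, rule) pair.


backward: BREAKING [(primary, R2)]; forward: BREAKING [(payload, R2)]

each type pair in Ticket: writer, then reader
backward on Ticket — v2 reading data written by v1:
  Role -> Role, writer optional: status aligns to status
  payload: no writer match
  float64 -> float64, writer optional: rating aligns to rating
  float64 -> float64, writer optional: weight aligns to weight
  bytes -> bytes, writer optional: blob aligns to blob
  float32 -> float32, writer required: price aligns to price
  int32 -> int32, writer optional: quantity aligns to quantity
  writer primary: unknown to reader
  rule R2 violated at primary
  => 1 violation(s): backward is BREAKING for Ticket
forward on Ticket — v1 reading data written by v2:
  Role -> Role, writer optional: status aligns to status
  float64 -> float64, writer optional: rating aligns to rating
  float64 -> float64, writer optional: weight aligns to weight
  bytes -> bytes, writer optional: blob aligns to blob
  primary: no writer match
  float32 -> float32, writer required: price aligns to price
  int32 -> int32, writer optional: quantity aligns to quantity
  writer payload: unknown to reader
  rule R2 violated at payload
  => 1 violation(s): forward is BREAKING for Ticket


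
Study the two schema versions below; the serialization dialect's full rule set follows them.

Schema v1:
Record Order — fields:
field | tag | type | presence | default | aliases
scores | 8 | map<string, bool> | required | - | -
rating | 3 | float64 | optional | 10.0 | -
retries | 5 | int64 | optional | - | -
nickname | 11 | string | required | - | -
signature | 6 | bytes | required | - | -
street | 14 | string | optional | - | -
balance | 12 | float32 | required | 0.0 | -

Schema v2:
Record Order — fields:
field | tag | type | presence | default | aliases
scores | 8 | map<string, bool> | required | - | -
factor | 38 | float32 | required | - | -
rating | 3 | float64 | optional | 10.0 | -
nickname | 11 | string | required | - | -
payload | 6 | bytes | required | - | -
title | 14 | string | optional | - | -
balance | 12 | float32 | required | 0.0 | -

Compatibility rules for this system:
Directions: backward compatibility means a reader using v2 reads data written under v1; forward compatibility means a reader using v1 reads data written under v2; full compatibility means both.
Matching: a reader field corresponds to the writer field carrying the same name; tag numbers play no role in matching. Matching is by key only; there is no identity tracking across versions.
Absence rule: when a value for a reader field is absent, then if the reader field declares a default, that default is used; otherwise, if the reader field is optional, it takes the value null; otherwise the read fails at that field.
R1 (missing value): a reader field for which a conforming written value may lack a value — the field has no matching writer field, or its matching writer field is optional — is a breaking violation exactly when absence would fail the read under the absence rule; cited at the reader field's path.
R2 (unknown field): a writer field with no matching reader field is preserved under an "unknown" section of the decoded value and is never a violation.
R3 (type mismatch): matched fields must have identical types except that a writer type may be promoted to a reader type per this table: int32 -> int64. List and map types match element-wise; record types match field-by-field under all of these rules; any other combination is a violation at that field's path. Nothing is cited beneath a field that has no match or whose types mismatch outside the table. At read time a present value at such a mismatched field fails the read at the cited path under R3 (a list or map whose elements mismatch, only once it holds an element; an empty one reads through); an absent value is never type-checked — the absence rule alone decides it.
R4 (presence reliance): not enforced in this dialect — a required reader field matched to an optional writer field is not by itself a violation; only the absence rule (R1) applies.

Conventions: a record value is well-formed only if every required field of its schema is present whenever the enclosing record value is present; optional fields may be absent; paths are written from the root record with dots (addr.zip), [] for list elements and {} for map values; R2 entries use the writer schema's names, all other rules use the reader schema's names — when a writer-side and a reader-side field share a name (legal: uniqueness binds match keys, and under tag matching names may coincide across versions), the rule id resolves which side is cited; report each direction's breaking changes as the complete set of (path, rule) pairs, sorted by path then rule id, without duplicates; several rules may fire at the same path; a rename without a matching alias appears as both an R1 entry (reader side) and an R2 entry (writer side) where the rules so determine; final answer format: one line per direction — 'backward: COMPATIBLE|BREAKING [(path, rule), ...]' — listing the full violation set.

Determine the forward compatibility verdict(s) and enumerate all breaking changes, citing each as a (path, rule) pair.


forward: BREAKING [(signature, R1)]

the writer's type comes first in each Order pair
forward for Order (reader v1, writer v2):
  map<string, bool> -> map<string, bool>, writer required: scores aligns to scores
  float64 -> float64, writer optional: rating aligns to rating
  no writer field matches reader retries
  string -> string, writer required: nickname aligns to nickname
  no writer field matches reader signature
  no writer field matches reader street
  float32 -> float32, writer required: balance aligns to balance
  writer factor: unknown to reader
  writer payload: unknown to reader
  writer title: unknown to reader
  R1 fires at signature
  => forward: BREAKING (1)
the rest of the Order diff is inert for this question:
  renamed field street to title in record Order -> inert for the asked Order verdict: nothing fires
  removed field retries from record Order -> inert for the asked Order verdict: nothing fires
  added field factor to record Order: required float32, tag 38 (in v2 it sits immediately before rating) -> its effect on Order is confined to the backward direction, not asked


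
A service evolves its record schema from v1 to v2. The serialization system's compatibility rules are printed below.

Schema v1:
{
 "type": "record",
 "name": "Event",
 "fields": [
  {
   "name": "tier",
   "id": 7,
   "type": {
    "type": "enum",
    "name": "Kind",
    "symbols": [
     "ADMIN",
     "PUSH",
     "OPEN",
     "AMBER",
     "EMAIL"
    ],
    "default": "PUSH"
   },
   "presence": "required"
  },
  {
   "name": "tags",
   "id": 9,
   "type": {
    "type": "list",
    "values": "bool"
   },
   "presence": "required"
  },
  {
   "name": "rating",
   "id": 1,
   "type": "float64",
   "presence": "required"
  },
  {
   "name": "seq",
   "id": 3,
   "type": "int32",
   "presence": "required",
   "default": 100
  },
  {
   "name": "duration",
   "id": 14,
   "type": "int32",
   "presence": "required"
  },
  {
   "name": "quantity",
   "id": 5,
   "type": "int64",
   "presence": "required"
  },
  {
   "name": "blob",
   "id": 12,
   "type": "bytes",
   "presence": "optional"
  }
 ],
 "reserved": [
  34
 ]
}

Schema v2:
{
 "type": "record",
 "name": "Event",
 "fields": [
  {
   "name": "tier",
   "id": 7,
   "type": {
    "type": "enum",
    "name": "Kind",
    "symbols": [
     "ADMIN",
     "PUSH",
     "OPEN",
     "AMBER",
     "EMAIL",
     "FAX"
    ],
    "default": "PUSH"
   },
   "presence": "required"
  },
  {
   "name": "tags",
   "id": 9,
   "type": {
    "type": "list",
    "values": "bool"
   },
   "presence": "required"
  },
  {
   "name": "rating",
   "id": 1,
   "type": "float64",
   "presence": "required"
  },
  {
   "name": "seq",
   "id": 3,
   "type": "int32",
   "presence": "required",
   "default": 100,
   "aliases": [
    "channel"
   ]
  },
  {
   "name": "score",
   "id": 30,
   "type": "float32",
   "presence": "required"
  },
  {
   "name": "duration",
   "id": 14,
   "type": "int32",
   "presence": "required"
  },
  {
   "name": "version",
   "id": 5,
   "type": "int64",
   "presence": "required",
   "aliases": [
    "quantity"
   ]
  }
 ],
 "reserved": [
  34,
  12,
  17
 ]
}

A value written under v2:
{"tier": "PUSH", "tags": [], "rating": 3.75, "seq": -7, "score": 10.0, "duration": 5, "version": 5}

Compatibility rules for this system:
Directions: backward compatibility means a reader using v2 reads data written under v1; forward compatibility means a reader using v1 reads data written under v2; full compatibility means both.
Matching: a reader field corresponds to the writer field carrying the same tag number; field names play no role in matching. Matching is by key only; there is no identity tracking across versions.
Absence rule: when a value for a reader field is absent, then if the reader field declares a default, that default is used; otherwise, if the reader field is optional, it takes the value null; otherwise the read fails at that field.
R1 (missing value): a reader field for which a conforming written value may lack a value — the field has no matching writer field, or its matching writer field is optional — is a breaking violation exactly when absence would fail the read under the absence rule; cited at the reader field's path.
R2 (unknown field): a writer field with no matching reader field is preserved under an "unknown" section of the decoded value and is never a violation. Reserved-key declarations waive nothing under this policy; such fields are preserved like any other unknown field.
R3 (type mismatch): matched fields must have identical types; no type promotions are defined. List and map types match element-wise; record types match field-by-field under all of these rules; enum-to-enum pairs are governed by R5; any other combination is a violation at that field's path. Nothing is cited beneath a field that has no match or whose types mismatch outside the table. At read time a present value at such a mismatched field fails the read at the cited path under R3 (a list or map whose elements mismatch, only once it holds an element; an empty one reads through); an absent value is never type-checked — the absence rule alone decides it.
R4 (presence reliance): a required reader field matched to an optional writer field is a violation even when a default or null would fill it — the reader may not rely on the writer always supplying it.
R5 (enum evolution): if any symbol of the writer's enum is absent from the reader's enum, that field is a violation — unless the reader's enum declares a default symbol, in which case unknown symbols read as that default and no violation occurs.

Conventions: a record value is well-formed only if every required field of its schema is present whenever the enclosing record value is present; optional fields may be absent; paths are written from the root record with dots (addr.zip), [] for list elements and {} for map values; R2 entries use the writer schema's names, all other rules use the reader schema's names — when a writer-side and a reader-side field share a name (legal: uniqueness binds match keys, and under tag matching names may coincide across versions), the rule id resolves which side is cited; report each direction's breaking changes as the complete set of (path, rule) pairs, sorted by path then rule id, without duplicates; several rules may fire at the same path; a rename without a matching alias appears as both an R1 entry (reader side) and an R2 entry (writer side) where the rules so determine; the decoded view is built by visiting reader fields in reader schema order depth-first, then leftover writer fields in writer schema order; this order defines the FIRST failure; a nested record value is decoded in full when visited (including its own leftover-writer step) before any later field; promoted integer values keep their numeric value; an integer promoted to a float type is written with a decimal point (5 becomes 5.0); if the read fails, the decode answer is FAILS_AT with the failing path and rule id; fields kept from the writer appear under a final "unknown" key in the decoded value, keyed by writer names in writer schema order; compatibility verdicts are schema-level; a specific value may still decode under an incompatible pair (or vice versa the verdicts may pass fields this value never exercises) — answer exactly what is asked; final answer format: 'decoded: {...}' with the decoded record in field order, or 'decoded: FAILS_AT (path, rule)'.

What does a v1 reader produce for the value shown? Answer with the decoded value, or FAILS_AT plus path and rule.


decoded: {"tier": "PUSH", "tags": [], "rating": 3.75, "seq": -7, "duration": 5, "quantity": 5, "blob": null, "unknown": {"score": 10.0}}

in Event below, arrows point writer -> reader
migrating the Event value to v1:
  tier := "PUSH"
  tags := []
  rating := 3.75
  seq := -7
  duration := 5
  quantity := 5 (from writer version)
  blob := null (absent, optional -> null)
  writer score: kept under "unknown"
  => decoded: {"tier": "PUSH", "tags": [], "rating": 3.75, "seq": -7, "duration": 5, "quantity": 5, "blob": null, "unknown": {"score": 10.0}}
checking off the Event differences that do not matter here:
  enum Kind (field tier in record Event): symbol FAX added -> fires no rule on Event under this dialect and leaves the result unchanged
  removed field blob from record Event (its key 12 joins the reserved list) -> fires no rule on Event under this dialect and leaves the result unchanged
  renamed field quantity to version in record Event (alias quantity declared on the renamed field) -> fires no rule on Event under this dialect and leaves the result unchanged


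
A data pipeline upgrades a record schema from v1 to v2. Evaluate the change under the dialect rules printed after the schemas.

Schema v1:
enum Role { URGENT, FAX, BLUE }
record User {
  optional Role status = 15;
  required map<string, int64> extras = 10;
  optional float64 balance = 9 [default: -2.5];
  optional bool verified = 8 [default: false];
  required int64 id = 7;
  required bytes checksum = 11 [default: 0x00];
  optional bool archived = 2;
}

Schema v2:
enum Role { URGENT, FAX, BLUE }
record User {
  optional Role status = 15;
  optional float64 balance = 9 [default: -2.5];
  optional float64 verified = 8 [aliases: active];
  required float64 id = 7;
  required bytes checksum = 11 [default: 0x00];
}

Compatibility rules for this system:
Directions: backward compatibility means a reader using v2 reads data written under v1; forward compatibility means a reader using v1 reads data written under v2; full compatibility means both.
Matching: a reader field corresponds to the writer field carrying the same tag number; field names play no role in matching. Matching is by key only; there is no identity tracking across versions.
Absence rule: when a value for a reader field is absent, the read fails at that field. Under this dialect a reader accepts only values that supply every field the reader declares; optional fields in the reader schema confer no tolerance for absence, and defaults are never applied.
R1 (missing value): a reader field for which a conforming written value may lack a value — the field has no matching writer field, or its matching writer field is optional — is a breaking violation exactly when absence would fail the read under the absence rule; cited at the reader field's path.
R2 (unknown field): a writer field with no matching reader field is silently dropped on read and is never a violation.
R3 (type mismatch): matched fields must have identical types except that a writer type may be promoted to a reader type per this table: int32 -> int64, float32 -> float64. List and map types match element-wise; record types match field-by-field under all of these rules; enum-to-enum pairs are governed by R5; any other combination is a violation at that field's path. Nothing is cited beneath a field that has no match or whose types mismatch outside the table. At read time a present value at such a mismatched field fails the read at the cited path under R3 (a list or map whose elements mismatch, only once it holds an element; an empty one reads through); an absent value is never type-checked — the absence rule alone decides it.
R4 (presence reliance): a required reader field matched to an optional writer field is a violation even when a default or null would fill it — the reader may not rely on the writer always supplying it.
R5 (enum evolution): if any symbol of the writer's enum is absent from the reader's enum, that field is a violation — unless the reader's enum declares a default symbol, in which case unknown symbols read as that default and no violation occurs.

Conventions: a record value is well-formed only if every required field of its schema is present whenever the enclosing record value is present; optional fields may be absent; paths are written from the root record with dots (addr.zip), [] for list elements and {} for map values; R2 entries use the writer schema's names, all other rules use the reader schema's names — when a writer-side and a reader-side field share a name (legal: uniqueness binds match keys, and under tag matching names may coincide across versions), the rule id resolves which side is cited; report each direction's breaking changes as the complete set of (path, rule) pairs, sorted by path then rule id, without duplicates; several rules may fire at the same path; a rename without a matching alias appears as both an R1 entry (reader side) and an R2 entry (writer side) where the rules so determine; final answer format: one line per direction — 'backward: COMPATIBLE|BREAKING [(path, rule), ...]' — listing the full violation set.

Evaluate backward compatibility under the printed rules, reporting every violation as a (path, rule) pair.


backward: BREAKING [(balance, R1), (id, R3), (status, R1), (verified, R1), (verified, R3)]

in User below, arrows point writer -> reader
backward pass over User, reader schema v2, writer schema v1:
  status: Role -> Role, writer optional; from status
  balance: float64 -> float64, writer optional; from balance
  verified: bool -> float64, writer optional; from verified
  id: int64 -> float64, writer required; from id
  checksum: bytes -> bytes, writer required; from checksum
  extras (writer side), unknown to reader
  archived (writer side), unknown to reader
  rule R1 violated at balance
  rule R3 violated at id
  rule R1 violated at status
  rule R1 violated at verified
  rule R3 violated at verified
  => 5 violation(s): backward is BREAKING for User
checking off the User differences that do not matter here:
  removed field extras from record User -> matters only for User's forward compatibility — outside the asked direction


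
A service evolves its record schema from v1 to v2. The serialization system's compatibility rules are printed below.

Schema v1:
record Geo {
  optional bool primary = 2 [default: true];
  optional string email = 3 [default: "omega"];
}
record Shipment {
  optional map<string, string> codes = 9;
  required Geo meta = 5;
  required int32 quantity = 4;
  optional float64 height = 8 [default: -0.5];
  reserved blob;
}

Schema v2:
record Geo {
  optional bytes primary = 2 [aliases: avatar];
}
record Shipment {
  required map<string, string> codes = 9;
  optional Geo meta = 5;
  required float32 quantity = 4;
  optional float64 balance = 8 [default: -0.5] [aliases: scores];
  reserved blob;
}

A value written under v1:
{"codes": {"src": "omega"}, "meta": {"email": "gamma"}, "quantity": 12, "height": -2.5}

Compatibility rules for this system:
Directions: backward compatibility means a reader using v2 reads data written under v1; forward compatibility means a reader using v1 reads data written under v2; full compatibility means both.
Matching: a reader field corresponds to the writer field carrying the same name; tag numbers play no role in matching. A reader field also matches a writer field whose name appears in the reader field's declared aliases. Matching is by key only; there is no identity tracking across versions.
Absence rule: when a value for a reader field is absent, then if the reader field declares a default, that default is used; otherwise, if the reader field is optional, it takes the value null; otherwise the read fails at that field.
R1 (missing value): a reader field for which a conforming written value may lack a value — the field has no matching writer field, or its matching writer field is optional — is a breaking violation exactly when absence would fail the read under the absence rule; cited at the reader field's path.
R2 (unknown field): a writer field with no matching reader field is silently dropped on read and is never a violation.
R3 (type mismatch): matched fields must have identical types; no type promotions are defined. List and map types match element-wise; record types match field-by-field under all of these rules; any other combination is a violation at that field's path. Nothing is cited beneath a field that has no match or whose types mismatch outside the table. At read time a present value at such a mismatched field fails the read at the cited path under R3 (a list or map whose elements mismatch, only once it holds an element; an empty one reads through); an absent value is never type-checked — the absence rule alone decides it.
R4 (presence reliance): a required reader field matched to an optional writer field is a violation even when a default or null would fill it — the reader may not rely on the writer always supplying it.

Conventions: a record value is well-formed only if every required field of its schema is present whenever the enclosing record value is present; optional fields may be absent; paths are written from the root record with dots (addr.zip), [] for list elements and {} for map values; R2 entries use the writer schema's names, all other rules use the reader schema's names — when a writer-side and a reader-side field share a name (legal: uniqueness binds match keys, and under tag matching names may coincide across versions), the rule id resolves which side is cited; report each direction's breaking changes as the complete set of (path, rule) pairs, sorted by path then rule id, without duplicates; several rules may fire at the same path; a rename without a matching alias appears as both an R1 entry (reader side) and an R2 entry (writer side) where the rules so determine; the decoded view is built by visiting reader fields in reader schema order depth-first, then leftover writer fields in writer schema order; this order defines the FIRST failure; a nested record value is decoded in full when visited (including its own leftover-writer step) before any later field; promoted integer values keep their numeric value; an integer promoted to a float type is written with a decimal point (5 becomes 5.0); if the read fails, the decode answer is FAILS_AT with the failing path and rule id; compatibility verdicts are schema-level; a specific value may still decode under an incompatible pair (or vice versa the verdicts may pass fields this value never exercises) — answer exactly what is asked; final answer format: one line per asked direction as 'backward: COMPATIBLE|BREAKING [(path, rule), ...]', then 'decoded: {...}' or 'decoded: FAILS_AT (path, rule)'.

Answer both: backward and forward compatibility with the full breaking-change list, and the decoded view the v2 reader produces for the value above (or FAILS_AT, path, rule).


in Shipment below, arrows point writer -> reader
backward pass over Shipment, reader schema v2, writer schema v1:
  map<string, string> -> map<string, string>, writer optional: codes aligns to codes
  Geo -> Geo, writer required: meta aligns to meta
  int32 -> float32, writer required: quantity aligns to quantity
  no writer field matches reader balance
  height (writer side), unknown to reader
  bool -> bytes, writer optional: meta.primary aligns to meta.primary
  meta.email (writer side), unknown to reader
  R1 fires at codes
  R4 fires at codes
  R3 fires at meta.primary
  R3 fires at quantity
  backward on Shipment therefore BREAKING (4)
forward pass over Shipment, reader schema v1, writer schema v2:
  map<string, string> -> map<string, string>, writer required: codes aligns to codes
  Geo -> Geo, writer optional: meta aligns to meta
  float32 -> int32, writer required: quantity aligns to quantity
  no writer field matches reader height
  balance (writer side), unknown to reader
  bytes -> bool, writer optional: meta.primary aligns to meta.primary
  no writer field matches reader meta.email
  R1 fires at meta
  R4 fires at meta
  R3 fires at meta.primary
  R3 fires at quantity
  forward on Shipment therefore BREAKING (4)
decode (reader v2):
  codes := {"src": "omega"}
  meta.primary := null (not supplied -> null)
  writer meta.email: unmatched, discarded
  read fails at quantity under R3
  => FAILS_AT (quantity, R3)

backward: BREAKING [(codes, R1), (codes, R4), (meta.primary, R3), (quantity, R3)]; forward: BREAKING [(meta, R1), (meta, R4), (meta.primary, R3), (quantity, R3)]; decoded: FAILS_AT (quantity, R3)
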